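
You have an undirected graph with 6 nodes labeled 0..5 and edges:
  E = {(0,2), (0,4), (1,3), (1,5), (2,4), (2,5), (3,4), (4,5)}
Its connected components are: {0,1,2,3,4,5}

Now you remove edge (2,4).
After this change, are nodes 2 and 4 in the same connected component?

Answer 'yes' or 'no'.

Answer: yes

Derivation:
Initial components: {0,1,2,3,4,5}
Removing edge (2,4): not a bridge — component count unchanged at 1.
New components: {0,1,2,3,4,5}
Are 2 and 4 in the same component? yes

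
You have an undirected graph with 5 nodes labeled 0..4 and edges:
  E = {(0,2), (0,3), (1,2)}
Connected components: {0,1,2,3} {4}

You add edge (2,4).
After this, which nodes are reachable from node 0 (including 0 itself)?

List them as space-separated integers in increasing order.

Before: nodes reachable from 0: {0,1,2,3}
Adding (2,4): merges 0's component with another. Reachability grows.
After: nodes reachable from 0: {0,1,2,3,4}

Answer: 0 1 2 3 4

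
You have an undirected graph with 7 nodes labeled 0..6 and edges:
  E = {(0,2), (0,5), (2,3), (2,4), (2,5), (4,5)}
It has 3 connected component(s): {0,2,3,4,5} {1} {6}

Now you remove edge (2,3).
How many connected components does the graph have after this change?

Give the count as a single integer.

Answer: 4

Derivation:
Initial component count: 3
Remove (2,3): it was a bridge. Count increases: 3 -> 4.
  After removal, components: {0,2,4,5} {1} {3} {6}
New component count: 4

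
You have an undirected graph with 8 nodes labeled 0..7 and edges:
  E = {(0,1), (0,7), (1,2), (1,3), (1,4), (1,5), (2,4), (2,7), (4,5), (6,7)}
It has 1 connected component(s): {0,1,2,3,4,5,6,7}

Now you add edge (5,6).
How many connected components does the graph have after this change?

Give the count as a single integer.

Initial component count: 1
Add (5,6): endpoints already in same component. Count unchanged: 1.
New component count: 1

Answer: 1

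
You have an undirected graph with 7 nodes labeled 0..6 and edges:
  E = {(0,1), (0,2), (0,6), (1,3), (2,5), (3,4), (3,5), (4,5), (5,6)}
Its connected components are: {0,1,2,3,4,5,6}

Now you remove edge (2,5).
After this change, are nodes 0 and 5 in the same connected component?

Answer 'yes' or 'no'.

Initial components: {0,1,2,3,4,5,6}
Removing edge (2,5): not a bridge — component count unchanged at 1.
New components: {0,1,2,3,4,5,6}
Are 0 and 5 in the same component? yes

Answer: yes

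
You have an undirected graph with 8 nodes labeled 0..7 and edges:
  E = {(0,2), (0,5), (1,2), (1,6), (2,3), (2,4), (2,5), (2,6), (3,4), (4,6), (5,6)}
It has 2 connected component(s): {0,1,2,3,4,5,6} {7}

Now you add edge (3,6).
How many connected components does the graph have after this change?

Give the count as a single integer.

Initial component count: 2
Add (3,6): endpoints already in same component. Count unchanged: 2.
New component count: 2

Answer: 2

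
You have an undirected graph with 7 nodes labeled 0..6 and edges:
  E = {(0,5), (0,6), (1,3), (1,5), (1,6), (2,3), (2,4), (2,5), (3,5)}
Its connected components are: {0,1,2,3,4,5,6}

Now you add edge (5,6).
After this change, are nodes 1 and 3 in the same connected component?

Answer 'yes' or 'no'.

Initial components: {0,1,2,3,4,5,6}
Adding edge (5,6): both already in same component {0,1,2,3,4,5,6}. No change.
New components: {0,1,2,3,4,5,6}
Are 1 and 3 in the same component? yes

Answer: yes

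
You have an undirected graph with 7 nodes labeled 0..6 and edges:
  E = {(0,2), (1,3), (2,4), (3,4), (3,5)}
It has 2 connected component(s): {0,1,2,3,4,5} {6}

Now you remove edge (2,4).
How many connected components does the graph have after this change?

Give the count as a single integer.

Initial component count: 2
Remove (2,4): it was a bridge. Count increases: 2 -> 3.
  After removal, components: {0,2} {1,3,4,5} {6}
New component count: 3

Answer: 3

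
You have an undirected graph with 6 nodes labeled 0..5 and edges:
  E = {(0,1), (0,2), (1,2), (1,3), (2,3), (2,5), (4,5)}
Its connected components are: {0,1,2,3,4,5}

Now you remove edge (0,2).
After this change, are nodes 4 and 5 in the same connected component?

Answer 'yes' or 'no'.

Answer: yes

Derivation:
Initial components: {0,1,2,3,4,5}
Removing edge (0,2): not a bridge — component count unchanged at 1.
New components: {0,1,2,3,4,5}
Are 4 and 5 in the same component? yes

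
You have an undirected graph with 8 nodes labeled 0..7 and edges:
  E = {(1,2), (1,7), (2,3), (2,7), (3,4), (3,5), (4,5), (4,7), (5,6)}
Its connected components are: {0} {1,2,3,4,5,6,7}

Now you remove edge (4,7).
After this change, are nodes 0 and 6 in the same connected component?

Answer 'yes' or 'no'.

Initial components: {0} {1,2,3,4,5,6,7}
Removing edge (4,7): not a bridge — component count unchanged at 2.
New components: {0} {1,2,3,4,5,6,7}
Are 0 and 6 in the same component? no

Answer: no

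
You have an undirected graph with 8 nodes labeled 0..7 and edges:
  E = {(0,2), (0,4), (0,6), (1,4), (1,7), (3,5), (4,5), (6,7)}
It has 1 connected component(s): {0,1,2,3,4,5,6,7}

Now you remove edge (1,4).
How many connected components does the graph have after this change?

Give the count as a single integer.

Answer: 1

Derivation:
Initial component count: 1
Remove (1,4): not a bridge. Count unchanged: 1.
  After removal, components: {0,1,2,3,4,5,6,7}
New component count: 1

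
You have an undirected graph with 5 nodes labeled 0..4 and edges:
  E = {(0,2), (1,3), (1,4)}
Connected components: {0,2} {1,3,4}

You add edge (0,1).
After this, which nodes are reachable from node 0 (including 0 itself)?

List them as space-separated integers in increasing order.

Before: nodes reachable from 0: {0,2}
Adding (0,1): merges 0's component with another. Reachability grows.
After: nodes reachable from 0: {0,1,2,3,4}

Answer: 0 1 2 3 4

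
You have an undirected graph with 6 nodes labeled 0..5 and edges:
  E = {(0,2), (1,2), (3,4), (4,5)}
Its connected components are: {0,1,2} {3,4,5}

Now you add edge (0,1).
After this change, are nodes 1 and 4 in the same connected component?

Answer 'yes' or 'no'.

Answer: no

Derivation:
Initial components: {0,1,2} {3,4,5}
Adding edge (0,1): both already in same component {0,1,2}. No change.
New components: {0,1,2} {3,4,5}
Are 1 and 4 in the same component? no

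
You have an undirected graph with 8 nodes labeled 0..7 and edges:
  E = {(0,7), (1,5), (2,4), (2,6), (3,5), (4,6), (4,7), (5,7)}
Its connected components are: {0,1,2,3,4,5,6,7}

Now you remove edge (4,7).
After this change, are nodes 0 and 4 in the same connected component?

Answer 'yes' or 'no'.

Answer: no

Derivation:
Initial components: {0,1,2,3,4,5,6,7}
Removing edge (4,7): it was a bridge — component count 1 -> 2.
New components: {0,1,3,5,7} {2,4,6}
Are 0 and 4 in the same component? no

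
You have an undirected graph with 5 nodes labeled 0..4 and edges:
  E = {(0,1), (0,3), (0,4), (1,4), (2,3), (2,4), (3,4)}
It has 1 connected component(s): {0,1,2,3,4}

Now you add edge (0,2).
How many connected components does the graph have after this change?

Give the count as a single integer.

Initial component count: 1
Add (0,2): endpoints already in same component. Count unchanged: 1.
New component count: 1

Answer: 1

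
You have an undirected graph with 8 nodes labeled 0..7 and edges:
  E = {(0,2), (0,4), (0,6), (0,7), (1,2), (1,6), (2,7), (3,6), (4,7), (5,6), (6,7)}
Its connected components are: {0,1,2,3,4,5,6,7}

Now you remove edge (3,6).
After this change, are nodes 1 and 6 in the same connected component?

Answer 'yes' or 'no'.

Initial components: {0,1,2,3,4,5,6,7}
Removing edge (3,6): it was a bridge — component count 1 -> 2.
New components: {0,1,2,4,5,6,7} {3}
Are 1 and 6 in the same component? yes

Answer: yes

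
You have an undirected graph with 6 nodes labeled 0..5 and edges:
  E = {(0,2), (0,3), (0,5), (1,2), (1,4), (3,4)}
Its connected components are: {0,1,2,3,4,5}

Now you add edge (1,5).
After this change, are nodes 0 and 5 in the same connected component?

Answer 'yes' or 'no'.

Answer: yes

Derivation:
Initial components: {0,1,2,3,4,5}
Adding edge (1,5): both already in same component {0,1,2,3,4,5}. No change.
New components: {0,1,2,3,4,5}
Are 0 and 5 in the same component? yes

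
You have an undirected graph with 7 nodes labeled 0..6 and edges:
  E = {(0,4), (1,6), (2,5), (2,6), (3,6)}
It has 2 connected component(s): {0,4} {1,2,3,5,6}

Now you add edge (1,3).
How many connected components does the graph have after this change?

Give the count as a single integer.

Answer: 2

Derivation:
Initial component count: 2
Add (1,3): endpoints already in same component. Count unchanged: 2.
New component count: 2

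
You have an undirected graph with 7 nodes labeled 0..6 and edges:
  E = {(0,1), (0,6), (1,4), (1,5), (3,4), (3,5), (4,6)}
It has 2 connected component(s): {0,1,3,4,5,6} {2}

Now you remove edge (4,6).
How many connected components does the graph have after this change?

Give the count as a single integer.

Initial component count: 2
Remove (4,6): not a bridge. Count unchanged: 2.
  After removal, components: {0,1,3,4,5,6} {2}
New component count: 2

Answer: 2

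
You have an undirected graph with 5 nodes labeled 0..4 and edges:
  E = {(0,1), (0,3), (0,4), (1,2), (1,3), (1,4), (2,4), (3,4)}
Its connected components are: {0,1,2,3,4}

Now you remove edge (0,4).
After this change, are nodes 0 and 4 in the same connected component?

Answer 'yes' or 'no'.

Initial components: {0,1,2,3,4}
Removing edge (0,4): not a bridge — component count unchanged at 1.
New components: {0,1,2,3,4}
Are 0 and 4 in the same component? yes

Answer: yes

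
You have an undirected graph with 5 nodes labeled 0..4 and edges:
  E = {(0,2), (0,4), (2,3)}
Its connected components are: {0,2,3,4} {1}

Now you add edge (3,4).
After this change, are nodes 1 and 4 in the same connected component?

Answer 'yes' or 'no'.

Answer: no

Derivation:
Initial components: {0,2,3,4} {1}
Adding edge (3,4): both already in same component {0,2,3,4}. No change.
New components: {0,2,3,4} {1}
Are 1 and 4 in the same component? no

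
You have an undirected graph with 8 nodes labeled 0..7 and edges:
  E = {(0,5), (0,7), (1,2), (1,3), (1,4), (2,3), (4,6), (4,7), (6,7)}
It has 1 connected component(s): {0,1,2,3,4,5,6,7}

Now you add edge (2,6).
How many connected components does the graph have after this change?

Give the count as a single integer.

Answer: 1

Derivation:
Initial component count: 1
Add (2,6): endpoints already in same component. Count unchanged: 1.
New component count: 1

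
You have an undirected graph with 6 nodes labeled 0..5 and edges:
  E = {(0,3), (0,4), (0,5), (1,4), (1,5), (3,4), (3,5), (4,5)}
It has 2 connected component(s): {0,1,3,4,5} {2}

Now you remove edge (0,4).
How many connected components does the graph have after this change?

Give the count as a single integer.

Answer: 2

Derivation:
Initial component count: 2
Remove (0,4): not a bridge. Count unchanged: 2.
  After removal, components: {0,1,3,4,5} {2}
New component count: 2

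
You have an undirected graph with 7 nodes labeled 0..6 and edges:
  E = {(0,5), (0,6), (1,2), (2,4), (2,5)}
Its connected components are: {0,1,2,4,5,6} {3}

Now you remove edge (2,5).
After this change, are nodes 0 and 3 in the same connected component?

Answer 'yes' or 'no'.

Answer: no

Derivation:
Initial components: {0,1,2,4,5,6} {3}
Removing edge (2,5): it was a bridge — component count 2 -> 3.
New components: {0,5,6} {1,2,4} {3}
Are 0 and 3 in the same component? no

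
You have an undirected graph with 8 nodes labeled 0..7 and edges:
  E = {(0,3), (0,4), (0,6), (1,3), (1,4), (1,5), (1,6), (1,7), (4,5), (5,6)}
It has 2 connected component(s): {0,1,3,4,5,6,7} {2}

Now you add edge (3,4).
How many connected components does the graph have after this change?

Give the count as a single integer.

Answer: 2

Derivation:
Initial component count: 2
Add (3,4): endpoints already in same component. Count unchanged: 2.
New component count: 2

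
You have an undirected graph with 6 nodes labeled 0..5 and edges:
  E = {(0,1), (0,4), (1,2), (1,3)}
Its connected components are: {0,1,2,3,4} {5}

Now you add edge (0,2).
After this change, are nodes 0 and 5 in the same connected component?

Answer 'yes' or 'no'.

Answer: no

Derivation:
Initial components: {0,1,2,3,4} {5}
Adding edge (0,2): both already in same component {0,1,2,3,4}. No change.
New components: {0,1,2,3,4} {5}
Are 0 and 5 in the same component? no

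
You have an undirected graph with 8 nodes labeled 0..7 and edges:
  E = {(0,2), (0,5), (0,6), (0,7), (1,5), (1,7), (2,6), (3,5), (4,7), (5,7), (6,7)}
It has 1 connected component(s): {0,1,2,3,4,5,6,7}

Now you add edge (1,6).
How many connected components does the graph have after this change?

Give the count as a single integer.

Answer: 1

Derivation:
Initial component count: 1
Add (1,6): endpoints already in same component. Count unchanged: 1.
New component count: 1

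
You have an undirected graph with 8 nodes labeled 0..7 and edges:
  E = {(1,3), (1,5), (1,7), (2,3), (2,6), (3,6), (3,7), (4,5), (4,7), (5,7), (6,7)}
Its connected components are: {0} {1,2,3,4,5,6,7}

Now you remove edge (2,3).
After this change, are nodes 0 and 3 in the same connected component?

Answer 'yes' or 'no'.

Initial components: {0} {1,2,3,4,5,6,7}
Removing edge (2,3): not a bridge — component count unchanged at 2.
New components: {0} {1,2,3,4,5,6,7}
Are 0 and 3 in the same component? no

Answer: no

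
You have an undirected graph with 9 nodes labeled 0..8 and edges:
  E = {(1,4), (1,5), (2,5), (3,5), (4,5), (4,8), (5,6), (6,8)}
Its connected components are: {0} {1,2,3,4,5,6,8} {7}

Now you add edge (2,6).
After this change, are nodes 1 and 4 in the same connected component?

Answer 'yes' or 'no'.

Answer: yes

Derivation:
Initial components: {0} {1,2,3,4,5,6,8} {7}
Adding edge (2,6): both already in same component {1,2,3,4,5,6,8}. No change.
New components: {0} {1,2,3,4,5,6,8} {7}
Are 1 and 4 in the same component? yes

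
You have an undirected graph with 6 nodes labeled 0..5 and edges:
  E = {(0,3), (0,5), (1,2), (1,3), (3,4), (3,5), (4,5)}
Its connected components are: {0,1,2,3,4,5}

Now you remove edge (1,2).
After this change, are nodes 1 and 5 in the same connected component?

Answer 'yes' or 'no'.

Answer: yes

Derivation:
Initial components: {0,1,2,3,4,5}
Removing edge (1,2): it was a bridge — component count 1 -> 2.
New components: {0,1,3,4,5} {2}
Are 1 and 5 in the same component? yes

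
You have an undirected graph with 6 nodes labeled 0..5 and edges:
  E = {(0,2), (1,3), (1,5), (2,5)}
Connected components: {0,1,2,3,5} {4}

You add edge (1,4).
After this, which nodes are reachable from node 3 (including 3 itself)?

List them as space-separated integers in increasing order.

Before: nodes reachable from 3: {0,1,2,3,5}
Adding (1,4): merges 3's component with another. Reachability grows.
After: nodes reachable from 3: {0,1,2,3,4,5}

Answer: 0 1 2 3 4 5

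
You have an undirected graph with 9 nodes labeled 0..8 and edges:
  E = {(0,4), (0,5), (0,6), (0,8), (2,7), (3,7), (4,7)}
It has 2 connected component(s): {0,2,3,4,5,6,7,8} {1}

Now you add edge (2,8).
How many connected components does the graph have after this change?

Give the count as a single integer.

Initial component count: 2
Add (2,8): endpoints already in same component. Count unchanged: 2.
New component count: 2

Answer: 2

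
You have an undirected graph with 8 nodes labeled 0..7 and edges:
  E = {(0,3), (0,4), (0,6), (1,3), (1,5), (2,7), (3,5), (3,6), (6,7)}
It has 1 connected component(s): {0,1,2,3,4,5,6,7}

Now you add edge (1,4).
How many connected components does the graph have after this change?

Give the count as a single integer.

Answer: 1

Derivation:
Initial component count: 1
Add (1,4): endpoints already in same component. Count unchanged: 1.
New component count: 1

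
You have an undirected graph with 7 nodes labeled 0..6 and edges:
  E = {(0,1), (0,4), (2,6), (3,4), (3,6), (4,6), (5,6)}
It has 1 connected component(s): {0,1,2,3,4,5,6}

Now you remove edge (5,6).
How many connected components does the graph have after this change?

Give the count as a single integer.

Answer: 2

Derivation:
Initial component count: 1
Remove (5,6): it was a bridge. Count increases: 1 -> 2.
  After removal, components: {0,1,2,3,4,6} {5}
New component count: 2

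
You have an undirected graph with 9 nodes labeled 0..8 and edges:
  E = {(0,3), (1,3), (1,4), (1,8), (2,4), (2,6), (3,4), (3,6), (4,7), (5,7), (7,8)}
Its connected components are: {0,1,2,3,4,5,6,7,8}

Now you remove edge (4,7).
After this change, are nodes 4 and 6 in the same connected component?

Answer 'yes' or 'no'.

Answer: yes

Derivation:
Initial components: {0,1,2,3,4,5,6,7,8}
Removing edge (4,7): not a bridge — component count unchanged at 1.
New components: {0,1,2,3,4,5,6,7,8}
Are 4 and 6 in the same component? yes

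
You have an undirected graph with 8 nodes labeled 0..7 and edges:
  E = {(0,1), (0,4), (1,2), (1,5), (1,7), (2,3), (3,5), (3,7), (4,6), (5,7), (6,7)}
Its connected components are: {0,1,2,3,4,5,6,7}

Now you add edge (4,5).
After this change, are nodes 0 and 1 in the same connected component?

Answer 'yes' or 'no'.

Initial components: {0,1,2,3,4,5,6,7}
Adding edge (4,5): both already in same component {0,1,2,3,4,5,6,7}. No change.
New components: {0,1,2,3,4,5,6,7}
Are 0 and 1 in the same component? yes

Answer: yes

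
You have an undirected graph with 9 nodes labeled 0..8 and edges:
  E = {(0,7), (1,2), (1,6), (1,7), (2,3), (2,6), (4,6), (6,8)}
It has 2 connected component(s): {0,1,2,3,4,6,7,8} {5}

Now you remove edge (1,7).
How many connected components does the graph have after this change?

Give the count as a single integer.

Answer: 3

Derivation:
Initial component count: 2
Remove (1,7): it was a bridge. Count increases: 2 -> 3.
  After removal, components: {0,7} {1,2,3,4,6,8} {5}
New component count: 3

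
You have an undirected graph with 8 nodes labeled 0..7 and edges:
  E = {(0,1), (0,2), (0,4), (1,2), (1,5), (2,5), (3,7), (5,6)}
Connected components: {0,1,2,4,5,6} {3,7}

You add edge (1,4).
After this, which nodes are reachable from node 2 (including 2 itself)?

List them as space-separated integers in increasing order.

Answer: 0 1 2 4 5 6

Derivation:
Before: nodes reachable from 2: {0,1,2,4,5,6}
Adding (1,4): both endpoints already in same component. Reachability from 2 unchanged.
After: nodes reachable from 2: {0,1,2,4,5,6}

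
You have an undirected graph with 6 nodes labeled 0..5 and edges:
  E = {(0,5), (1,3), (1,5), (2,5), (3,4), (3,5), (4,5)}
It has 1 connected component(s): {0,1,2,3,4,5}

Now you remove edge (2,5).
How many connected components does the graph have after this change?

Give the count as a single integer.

Initial component count: 1
Remove (2,5): it was a bridge. Count increases: 1 -> 2.
  After removal, components: {0,1,3,4,5} {2}
New component count: 2

Answer: 2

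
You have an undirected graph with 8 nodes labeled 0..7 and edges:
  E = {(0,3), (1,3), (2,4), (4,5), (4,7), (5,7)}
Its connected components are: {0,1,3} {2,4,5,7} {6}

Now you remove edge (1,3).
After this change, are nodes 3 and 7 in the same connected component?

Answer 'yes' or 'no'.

Answer: no

Derivation:
Initial components: {0,1,3} {2,4,5,7} {6}
Removing edge (1,3): it was a bridge — component count 3 -> 4.
New components: {0,3} {1} {2,4,5,7} {6}
Are 3 and 7 in the same component? no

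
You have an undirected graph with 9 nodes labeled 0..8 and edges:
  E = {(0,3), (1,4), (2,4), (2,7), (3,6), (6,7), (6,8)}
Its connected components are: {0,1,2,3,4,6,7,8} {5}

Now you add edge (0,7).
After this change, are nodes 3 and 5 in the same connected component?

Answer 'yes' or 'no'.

Answer: no

Derivation:
Initial components: {0,1,2,3,4,6,7,8} {5}
Adding edge (0,7): both already in same component {0,1,2,3,4,6,7,8}. No change.
New components: {0,1,2,3,4,6,7,8} {5}
Are 3 and 5 in the same component? no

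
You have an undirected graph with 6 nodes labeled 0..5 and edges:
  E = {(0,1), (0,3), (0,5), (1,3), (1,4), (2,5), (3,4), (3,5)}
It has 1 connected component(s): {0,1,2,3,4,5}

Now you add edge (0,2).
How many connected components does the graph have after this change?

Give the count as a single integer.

Initial component count: 1
Add (0,2): endpoints already in same component. Count unchanged: 1.
New component count: 1

Answer: 1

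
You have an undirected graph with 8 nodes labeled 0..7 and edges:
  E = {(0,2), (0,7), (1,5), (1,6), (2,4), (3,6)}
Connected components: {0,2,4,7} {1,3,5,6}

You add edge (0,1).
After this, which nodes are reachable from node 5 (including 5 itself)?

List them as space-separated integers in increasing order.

Before: nodes reachable from 5: {1,3,5,6}
Adding (0,1): merges 5's component with another. Reachability grows.
After: nodes reachable from 5: {0,1,2,3,4,5,6,7}

Answer: 0 1 2 3 4 5 6 7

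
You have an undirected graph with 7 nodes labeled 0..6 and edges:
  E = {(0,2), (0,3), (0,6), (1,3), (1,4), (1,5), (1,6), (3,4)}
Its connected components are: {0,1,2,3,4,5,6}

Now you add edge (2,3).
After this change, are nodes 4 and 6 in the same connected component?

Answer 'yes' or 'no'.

Answer: yes

Derivation:
Initial components: {0,1,2,3,4,5,6}
Adding edge (2,3): both already in same component {0,1,2,3,4,5,6}. No change.
New components: {0,1,2,3,4,5,6}
Are 4 and 6 in the same component? yes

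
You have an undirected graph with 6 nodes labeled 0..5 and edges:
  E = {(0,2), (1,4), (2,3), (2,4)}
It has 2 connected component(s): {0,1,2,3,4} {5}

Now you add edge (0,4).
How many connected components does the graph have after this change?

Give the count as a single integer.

Initial component count: 2
Add (0,4): endpoints already in same component. Count unchanged: 2.
New component count: 2

Answer: 2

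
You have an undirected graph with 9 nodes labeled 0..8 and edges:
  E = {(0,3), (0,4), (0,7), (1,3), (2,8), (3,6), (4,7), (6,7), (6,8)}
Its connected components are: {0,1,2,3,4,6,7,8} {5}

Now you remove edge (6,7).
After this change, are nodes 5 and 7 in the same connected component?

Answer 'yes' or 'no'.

Initial components: {0,1,2,3,4,6,7,8} {5}
Removing edge (6,7): not a bridge — component count unchanged at 2.
New components: {0,1,2,3,4,6,7,8} {5}
Are 5 and 7 in the same component? no

Answer: no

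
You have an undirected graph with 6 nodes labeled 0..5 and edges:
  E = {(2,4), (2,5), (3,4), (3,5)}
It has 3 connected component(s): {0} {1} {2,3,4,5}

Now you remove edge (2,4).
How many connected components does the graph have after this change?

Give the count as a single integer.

Answer: 3

Derivation:
Initial component count: 3
Remove (2,4): not a bridge. Count unchanged: 3.
  After removal, components: {0} {1} {2,3,4,5}
New component count: 3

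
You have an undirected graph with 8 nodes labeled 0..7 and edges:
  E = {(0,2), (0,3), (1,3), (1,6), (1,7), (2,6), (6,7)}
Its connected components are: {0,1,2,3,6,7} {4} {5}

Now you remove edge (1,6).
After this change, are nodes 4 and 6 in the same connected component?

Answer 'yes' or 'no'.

Initial components: {0,1,2,3,6,7} {4} {5}
Removing edge (1,6): not a bridge — component count unchanged at 3.
New components: {0,1,2,3,6,7} {4} {5}
Are 4 and 6 in the same component? no

Answer: no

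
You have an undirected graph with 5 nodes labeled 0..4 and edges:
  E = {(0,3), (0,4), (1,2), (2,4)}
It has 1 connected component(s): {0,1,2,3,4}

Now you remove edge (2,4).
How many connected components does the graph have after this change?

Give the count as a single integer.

Initial component count: 1
Remove (2,4): it was a bridge. Count increases: 1 -> 2.
  After removal, components: {0,3,4} {1,2}
New component count: 2

Answer: 2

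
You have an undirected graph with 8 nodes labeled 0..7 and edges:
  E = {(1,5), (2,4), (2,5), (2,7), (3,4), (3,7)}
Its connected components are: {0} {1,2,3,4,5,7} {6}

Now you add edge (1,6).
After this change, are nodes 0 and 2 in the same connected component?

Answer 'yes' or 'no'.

Initial components: {0} {1,2,3,4,5,7} {6}
Adding edge (1,6): merges {1,2,3,4,5,7} and {6}.
New components: {0} {1,2,3,4,5,6,7}
Are 0 and 2 in the same component? no

Answer: no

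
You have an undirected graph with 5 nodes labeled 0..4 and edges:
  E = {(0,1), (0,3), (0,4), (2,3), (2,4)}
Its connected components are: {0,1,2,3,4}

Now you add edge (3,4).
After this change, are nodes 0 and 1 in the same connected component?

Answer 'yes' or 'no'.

Answer: yes

Derivation:
Initial components: {0,1,2,3,4}
Adding edge (3,4): both already in same component {0,1,2,3,4}. No change.
New components: {0,1,2,3,4}
Are 0 and 1 in the same component? yes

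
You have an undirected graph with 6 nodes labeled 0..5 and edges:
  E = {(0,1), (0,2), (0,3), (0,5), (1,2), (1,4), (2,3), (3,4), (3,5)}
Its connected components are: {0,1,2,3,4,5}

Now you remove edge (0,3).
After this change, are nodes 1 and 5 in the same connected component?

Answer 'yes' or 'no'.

Initial components: {0,1,2,3,4,5}
Removing edge (0,3): not a bridge — component count unchanged at 1.
New components: {0,1,2,3,4,5}
Are 1 and 5 in the same component? yes

Answer: yes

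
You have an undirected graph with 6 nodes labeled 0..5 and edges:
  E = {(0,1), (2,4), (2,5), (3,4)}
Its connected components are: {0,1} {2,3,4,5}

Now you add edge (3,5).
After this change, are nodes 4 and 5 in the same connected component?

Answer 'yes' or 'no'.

Answer: yes

Derivation:
Initial components: {0,1} {2,3,4,5}
Adding edge (3,5): both already in same component {2,3,4,5}. No change.
New components: {0,1} {2,3,4,5}
Are 4 and 5 in the same component? yes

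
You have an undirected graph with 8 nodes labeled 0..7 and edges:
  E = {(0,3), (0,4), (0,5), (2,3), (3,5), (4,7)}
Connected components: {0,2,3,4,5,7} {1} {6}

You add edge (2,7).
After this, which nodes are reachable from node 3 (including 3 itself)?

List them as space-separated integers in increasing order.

Before: nodes reachable from 3: {0,2,3,4,5,7}
Adding (2,7): both endpoints already in same component. Reachability from 3 unchanged.
After: nodes reachable from 3: {0,2,3,4,5,7}

Answer: 0 2 3 4 5 7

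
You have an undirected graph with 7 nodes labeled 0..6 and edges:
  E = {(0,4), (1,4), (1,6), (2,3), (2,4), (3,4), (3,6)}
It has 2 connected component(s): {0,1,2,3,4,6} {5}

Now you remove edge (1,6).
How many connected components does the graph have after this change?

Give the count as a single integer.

Answer: 2

Derivation:
Initial component count: 2
Remove (1,6): not a bridge. Count unchanged: 2.
  After removal, components: {0,1,2,3,4,6} {5}
New component count: 2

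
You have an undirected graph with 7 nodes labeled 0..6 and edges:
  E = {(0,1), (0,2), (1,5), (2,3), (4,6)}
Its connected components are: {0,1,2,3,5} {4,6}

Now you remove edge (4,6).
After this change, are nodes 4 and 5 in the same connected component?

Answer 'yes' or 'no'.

Initial components: {0,1,2,3,5} {4,6}
Removing edge (4,6): it was a bridge — component count 2 -> 3.
New components: {0,1,2,3,5} {4} {6}
Are 4 and 5 in the same component? no

Answer: no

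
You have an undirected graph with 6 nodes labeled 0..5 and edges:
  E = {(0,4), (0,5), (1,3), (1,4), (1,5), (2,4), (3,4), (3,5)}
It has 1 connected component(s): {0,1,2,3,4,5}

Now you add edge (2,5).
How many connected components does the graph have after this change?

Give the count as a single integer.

Answer: 1

Derivation:
Initial component count: 1
Add (2,5): endpoints already in same component. Count unchanged: 1.
New component count: 1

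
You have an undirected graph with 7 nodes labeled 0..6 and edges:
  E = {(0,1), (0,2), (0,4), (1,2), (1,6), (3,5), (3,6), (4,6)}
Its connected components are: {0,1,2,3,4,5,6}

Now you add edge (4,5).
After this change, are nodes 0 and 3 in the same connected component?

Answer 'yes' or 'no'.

Answer: yes

Derivation:
Initial components: {0,1,2,3,4,5,6}
Adding edge (4,5): both already in same component {0,1,2,3,4,5,6}. No change.
New components: {0,1,2,3,4,5,6}
Are 0 and 3 in the same component? yes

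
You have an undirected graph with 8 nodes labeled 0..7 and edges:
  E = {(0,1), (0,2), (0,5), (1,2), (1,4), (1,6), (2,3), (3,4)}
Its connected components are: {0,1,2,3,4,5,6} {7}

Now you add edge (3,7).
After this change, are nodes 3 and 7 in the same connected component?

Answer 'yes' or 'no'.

Answer: yes

Derivation:
Initial components: {0,1,2,3,4,5,6} {7}
Adding edge (3,7): merges {0,1,2,3,4,5,6} and {7}.
New components: {0,1,2,3,4,5,6,7}
Are 3 and 7 in the same component? yes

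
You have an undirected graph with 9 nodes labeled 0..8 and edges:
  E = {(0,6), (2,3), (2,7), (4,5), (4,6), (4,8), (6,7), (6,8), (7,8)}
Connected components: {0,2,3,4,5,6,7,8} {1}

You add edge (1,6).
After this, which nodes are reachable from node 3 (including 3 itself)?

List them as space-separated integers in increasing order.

Before: nodes reachable from 3: {0,2,3,4,5,6,7,8}
Adding (1,6): merges 3's component with another. Reachability grows.
After: nodes reachable from 3: {0,1,2,3,4,5,6,7,8}

Answer: 0 1 2 3 4 5 6 7 8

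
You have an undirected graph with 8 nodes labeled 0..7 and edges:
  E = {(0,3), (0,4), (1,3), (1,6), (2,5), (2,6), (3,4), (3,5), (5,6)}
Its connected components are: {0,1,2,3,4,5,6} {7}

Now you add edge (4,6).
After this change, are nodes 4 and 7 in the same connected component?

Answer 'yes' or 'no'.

Initial components: {0,1,2,3,4,5,6} {7}
Adding edge (4,6): both already in same component {0,1,2,3,4,5,6}. No change.
New components: {0,1,2,3,4,5,6} {7}
Are 4 and 7 in the same component? no

Answer: no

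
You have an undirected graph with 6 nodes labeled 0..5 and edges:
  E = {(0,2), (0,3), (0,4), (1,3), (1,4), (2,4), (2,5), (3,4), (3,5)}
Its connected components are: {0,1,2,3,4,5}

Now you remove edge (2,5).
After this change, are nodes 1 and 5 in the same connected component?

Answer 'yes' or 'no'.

Initial components: {0,1,2,3,4,5}
Removing edge (2,5): not a bridge — component count unchanged at 1.
New components: {0,1,2,3,4,5}
Are 1 and 5 in the same component? yes

Answer: yes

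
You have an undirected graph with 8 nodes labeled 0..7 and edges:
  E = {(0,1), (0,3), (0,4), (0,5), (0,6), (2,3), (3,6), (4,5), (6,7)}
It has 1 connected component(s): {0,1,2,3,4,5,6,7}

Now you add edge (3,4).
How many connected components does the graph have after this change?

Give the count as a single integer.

Initial component count: 1
Add (3,4): endpoints already in same component. Count unchanged: 1.
New component count: 1

Answer: 1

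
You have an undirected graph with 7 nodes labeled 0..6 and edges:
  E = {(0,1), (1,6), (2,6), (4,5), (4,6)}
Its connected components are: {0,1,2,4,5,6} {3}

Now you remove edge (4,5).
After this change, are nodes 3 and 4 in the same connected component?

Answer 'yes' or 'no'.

Answer: no

Derivation:
Initial components: {0,1,2,4,5,6} {3}
Removing edge (4,5): it was a bridge — component count 2 -> 3.
New components: {0,1,2,4,6} {3} {5}
Are 3 and 4 in the same component? no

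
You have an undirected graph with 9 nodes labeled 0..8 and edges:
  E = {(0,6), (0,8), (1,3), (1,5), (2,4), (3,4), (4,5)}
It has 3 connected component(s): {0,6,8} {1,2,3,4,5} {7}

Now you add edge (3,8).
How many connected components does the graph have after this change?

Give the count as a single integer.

Answer: 2

Derivation:
Initial component count: 3
Add (3,8): merges two components. Count decreases: 3 -> 2.
New component count: 2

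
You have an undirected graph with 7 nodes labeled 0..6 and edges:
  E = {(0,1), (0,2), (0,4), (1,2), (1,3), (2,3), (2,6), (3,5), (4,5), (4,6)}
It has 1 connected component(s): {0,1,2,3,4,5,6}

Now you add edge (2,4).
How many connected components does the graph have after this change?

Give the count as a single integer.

Initial component count: 1
Add (2,4): endpoints already in same component. Count unchanged: 1.
New component count: 1

Answer: 1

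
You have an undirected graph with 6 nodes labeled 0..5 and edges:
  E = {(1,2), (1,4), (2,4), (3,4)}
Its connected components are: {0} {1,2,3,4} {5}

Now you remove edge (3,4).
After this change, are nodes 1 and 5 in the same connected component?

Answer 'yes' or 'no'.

Initial components: {0} {1,2,3,4} {5}
Removing edge (3,4): it was a bridge — component count 3 -> 4.
New components: {0} {1,2,4} {3} {5}
Are 1 and 5 in the same component? no

Answer: no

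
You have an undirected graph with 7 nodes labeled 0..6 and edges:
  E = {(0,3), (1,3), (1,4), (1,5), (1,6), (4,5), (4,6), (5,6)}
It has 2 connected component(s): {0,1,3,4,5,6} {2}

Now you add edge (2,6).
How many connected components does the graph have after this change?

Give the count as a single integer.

Initial component count: 2
Add (2,6): merges two components. Count decreases: 2 -> 1.
New component count: 1

Answer: 1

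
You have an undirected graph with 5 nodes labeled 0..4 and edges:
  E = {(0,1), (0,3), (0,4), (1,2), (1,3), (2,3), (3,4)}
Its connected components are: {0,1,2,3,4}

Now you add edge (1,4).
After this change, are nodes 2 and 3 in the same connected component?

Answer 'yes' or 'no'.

Answer: yes

Derivation:
Initial components: {0,1,2,3,4}
Adding edge (1,4): both already in same component {0,1,2,3,4}. No change.
New components: {0,1,2,3,4}
Are 2 and 3 in the same component? yes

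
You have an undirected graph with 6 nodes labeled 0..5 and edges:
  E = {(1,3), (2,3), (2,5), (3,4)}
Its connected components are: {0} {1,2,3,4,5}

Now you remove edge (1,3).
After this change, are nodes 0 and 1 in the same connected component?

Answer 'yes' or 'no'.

Answer: no

Derivation:
Initial components: {0} {1,2,3,4,5}
Removing edge (1,3): it was a bridge — component count 2 -> 3.
New components: {0} {1} {2,3,4,5}
Are 0 and 1 in the same component? no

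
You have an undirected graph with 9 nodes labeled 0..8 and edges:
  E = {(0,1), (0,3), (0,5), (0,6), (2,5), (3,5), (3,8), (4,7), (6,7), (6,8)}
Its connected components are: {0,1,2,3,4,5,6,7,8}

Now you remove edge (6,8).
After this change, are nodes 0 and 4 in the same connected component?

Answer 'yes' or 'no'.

Answer: yes

Derivation:
Initial components: {0,1,2,3,4,5,6,7,8}
Removing edge (6,8): not a bridge — component count unchanged at 1.
New components: {0,1,2,3,4,5,6,7,8}
Are 0 and 4 in the same component? yes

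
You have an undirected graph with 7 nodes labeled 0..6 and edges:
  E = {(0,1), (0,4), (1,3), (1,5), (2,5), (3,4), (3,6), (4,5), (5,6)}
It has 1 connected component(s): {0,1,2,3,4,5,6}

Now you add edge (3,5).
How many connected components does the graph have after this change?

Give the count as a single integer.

Initial component count: 1
Add (3,5): endpoints already in same component. Count unchanged: 1.
New component count: 1

Answer: 1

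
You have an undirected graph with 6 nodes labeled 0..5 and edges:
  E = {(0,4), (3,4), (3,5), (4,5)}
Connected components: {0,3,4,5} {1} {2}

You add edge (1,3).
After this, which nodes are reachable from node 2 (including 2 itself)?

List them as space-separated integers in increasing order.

Before: nodes reachable from 2: {2}
Adding (1,3): merges two components, but neither contains 2. Reachability from 2 unchanged.
After: nodes reachable from 2: {2}

Answer: 2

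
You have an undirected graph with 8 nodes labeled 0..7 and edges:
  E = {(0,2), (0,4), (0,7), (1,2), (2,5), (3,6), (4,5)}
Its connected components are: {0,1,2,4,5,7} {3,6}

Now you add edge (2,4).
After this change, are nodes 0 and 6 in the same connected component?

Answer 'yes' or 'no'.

Initial components: {0,1,2,4,5,7} {3,6}
Adding edge (2,4): both already in same component {0,1,2,4,5,7}. No change.
New components: {0,1,2,4,5,7} {3,6}
Are 0 and 6 in the same component? no

Answer: no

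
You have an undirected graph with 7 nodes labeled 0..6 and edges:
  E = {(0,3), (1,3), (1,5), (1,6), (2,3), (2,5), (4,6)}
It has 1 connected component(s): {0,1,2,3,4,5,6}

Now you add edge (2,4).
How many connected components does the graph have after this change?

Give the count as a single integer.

Answer: 1

Derivation:
Initial component count: 1
Add (2,4): endpoints already in same component. Count unchanged: 1.
New component count: 1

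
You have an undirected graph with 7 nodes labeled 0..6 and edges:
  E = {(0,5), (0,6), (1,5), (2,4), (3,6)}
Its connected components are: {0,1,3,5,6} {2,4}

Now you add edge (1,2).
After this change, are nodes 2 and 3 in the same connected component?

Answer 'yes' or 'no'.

Answer: yes

Derivation:
Initial components: {0,1,3,5,6} {2,4}
Adding edge (1,2): merges {0,1,3,5,6} and {2,4}.
New components: {0,1,2,3,4,5,6}
Are 2 and 3 in the same component? yes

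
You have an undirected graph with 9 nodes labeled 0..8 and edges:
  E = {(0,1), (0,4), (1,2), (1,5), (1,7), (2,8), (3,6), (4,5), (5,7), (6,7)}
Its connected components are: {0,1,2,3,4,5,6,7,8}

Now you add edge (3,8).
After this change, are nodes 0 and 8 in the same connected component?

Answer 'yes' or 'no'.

Answer: yes

Derivation:
Initial components: {0,1,2,3,4,5,6,7,8}
Adding edge (3,8): both already in same component {0,1,2,3,4,5,6,7,8}. No change.
New components: {0,1,2,3,4,5,6,7,8}
Are 0 and 8 in the same component? yes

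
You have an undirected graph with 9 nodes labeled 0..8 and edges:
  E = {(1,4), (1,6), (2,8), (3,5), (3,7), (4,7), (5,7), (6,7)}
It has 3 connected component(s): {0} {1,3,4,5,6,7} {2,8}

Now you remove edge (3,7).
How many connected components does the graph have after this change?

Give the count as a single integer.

Initial component count: 3
Remove (3,7): not a bridge. Count unchanged: 3.
  After removal, components: {0} {1,3,4,5,6,7} {2,8}
New component count: 3

Answer: 3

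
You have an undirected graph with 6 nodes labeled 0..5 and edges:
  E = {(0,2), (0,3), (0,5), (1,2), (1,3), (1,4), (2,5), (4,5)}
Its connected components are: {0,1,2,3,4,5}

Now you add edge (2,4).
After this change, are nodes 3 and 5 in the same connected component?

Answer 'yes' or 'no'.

Initial components: {0,1,2,3,4,5}
Adding edge (2,4): both already in same component {0,1,2,3,4,5}. No change.
New components: {0,1,2,3,4,5}
Are 3 and 5 in the same component? yes

Answer: yes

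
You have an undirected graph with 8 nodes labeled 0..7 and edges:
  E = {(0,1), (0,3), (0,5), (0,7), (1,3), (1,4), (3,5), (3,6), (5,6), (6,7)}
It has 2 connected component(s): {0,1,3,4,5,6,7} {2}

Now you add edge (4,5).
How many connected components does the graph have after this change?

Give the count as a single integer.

Initial component count: 2
Add (4,5): endpoints already in same component. Count unchanged: 2.
New component count: 2

Answer: 2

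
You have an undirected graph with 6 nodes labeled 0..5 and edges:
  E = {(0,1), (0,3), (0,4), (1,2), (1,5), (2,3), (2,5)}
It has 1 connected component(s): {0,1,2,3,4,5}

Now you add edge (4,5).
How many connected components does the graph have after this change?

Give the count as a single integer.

Answer: 1

Derivation:
Initial component count: 1
Add (4,5): endpoints already in same component. Count unchanged: 1.
New component count: 1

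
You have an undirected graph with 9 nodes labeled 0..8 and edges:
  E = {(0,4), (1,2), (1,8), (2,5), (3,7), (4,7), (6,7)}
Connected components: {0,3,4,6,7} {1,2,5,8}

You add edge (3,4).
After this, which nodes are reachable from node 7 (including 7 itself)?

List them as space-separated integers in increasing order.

Answer: 0 3 4 6 7

Derivation:
Before: nodes reachable from 7: {0,3,4,6,7}
Adding (3,4): both endpoints already in same component. Reachability from 7 unchanged.
After: nodes reachable from 7: {0,3,4,6,7}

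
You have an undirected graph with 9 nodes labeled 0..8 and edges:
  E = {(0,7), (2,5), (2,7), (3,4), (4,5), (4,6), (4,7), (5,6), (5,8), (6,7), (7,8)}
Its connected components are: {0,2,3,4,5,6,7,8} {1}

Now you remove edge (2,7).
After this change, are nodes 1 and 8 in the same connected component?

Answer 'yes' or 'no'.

Answer: no

Derivation:
Initial components: {0,2,3,4,5,6,7,8} {1}
Removing edge (2,7): not a bridge — component count unchanged at 2.
New components: {0,2,3,4,5,6,7,8} {1}
Are 1 and 8 in the same component? no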